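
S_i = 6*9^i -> [6, 54, 486, 4374, 39366]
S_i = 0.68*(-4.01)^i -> [0.68, -2.73, 10.93, -43.85, 175.83]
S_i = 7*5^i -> [7, 35, 175, 875, 4375]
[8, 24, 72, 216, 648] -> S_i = 8*3^i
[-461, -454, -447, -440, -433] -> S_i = -461 + 7*i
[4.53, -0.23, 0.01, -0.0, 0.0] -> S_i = 4.53*(-0.05)^i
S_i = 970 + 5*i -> [970, 975, 980, 985, 990]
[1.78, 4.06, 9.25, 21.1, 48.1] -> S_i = 1.78*2.28^i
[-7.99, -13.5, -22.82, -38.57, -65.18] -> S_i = -7.99*1.69^i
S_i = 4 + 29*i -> [4, 33, 62, 91, 120]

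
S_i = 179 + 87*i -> [179, 266, 353, 440, 527]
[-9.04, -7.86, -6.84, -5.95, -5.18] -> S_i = -9.04*0.87^i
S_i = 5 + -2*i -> [5, 3, 1, -1, -3]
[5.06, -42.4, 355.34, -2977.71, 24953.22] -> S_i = 5.06*(-8.38)^i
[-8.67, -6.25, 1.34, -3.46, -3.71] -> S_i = Random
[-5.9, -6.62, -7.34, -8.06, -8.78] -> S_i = -5.90 + -0.72*i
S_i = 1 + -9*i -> [1, -8, -17, -26, -35]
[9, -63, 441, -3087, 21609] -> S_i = 9*-7^i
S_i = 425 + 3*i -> [425, 428, 431, 434, 437]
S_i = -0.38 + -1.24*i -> [-0.38, -1.62, -2.86, -4.1, -5.34]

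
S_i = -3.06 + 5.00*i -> [-3.06, 1.94, 6.94, 11.94, 16.94]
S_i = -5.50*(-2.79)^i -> [-5.5, 15.34, -42.81, 119.45, -333.26]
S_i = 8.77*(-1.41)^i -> [8.77, -12.37, 17.44, -24.58, 34.66]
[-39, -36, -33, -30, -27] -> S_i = -39 + 3*i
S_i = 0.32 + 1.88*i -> [0.32, 2.2, 4.08, 5.96, 7.84]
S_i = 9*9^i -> [9, 81, 729, 6561, 59049]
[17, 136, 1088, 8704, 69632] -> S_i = 17*8^i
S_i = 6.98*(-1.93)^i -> [6.98, -13.47, 26.0, -50.18, 96.85]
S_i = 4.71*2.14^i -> [4.71, 10.08, 21.57, 46.16, 98.78]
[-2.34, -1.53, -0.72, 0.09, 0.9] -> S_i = -2.34 + 0.81*i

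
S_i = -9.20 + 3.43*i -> [-9.2, -5.77, -2.34, 1.09, 4.52]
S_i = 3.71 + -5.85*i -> [3.71, -2.14, -7.99, -13.84, -19.69]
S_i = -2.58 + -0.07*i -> [-2.58, -2.65, -2.72, -2.79, -2.86]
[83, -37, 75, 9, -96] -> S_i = Random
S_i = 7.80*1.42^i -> [7.8, 11.08, 15.73, 22.33, 31.71]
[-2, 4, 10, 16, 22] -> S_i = -2 + 6*i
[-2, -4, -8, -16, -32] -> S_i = -2*2^i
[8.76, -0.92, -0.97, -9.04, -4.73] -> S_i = Random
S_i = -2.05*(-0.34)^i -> [-2.05, 0.7, -0.24, 0.08, -0.03]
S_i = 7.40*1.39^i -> [7.4, 10.29, 14.3, 19.87, 27.62]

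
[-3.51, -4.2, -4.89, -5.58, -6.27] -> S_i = -3.51 + -0.69*i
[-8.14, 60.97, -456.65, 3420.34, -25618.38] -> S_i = -8.14*(-7.49)^i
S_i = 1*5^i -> [1, 5, 25, 125, 625]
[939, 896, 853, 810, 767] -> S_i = 939 + -43*i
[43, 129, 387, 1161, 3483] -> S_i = 43*3^i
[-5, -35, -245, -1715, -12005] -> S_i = -5*7^i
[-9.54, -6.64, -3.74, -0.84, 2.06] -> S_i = -9.54 + 2.90*i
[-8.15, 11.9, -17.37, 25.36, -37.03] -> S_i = -8.15*(-1.46)^i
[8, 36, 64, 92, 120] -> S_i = 8 + 28*i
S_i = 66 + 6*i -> [66, 72, 78, 84, 90]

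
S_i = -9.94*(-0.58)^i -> [-9.94, 5.77, -3.34, 1.94, -1.12]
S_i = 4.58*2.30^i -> [4.58, 10.53, 24.23, 55.72, 128.17]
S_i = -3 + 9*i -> [-3, 6, 15, 24, 33]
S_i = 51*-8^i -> [51, -408, 3264, -26112, 208896]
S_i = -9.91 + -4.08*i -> [-9.91, -13.99, -18.07, -22.15, -26.23]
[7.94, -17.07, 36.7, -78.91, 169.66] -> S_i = 7.94*(-2.15)^i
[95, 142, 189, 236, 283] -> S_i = 95 + 47*i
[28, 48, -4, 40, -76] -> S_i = Random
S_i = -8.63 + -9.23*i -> [-8.63, -17.86, -27.09, -36.32, -45.55]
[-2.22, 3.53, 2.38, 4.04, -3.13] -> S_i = Random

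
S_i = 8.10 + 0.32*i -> [8.1, 8.42, 8.74, 9.06, 9.38]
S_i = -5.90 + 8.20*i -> [-5.9, 2.3, 10.5, 18.7, 26.9]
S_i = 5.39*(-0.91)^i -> [5.39, -4.9, 4.46, -4.06, 3.7]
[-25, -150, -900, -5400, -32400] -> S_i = -25*6^i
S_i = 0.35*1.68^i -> [0.35, 0.59, 0.99, 1.66, 2.79]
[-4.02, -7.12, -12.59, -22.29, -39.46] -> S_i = -4.02*1.77^i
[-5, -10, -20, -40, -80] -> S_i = -5*2^i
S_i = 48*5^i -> [48, 240, 1200, 6000, 30000]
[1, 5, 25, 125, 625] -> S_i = 1*5^i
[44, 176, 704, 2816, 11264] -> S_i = 44*4^i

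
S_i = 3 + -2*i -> [3, 1, -1, -3, -5]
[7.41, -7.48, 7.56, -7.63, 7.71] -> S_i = 7.41*(-1.01)^i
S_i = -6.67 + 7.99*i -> [-6.67, 1.32, 9.31, 17.3, 25.29]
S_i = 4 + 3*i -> [4, 7, 10, 13, 16]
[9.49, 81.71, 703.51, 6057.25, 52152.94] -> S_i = 9.49*8.61^i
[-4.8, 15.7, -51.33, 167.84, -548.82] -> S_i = -4.80*(-3.27)^i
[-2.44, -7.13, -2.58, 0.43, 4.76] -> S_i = Random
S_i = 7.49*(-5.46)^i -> [7.49, -40.9, 223.29, -1219.16, 6656.6]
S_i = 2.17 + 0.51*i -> [2.17, 2.68, 3.19, 3.7, 4.21]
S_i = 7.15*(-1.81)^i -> [7.15, -12.94, 23.42, -42.4, 76.74]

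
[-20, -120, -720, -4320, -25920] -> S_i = -20*6^i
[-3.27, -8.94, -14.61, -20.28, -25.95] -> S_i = -3.27 + -5.67*i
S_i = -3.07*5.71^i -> [-3.07, -17.53, -100.09, -571.54, -3263.49]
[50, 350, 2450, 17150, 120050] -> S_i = 50*7^i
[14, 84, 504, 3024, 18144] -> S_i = 14*6^i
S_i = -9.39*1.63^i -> [-9.39, -15.31, -24.95, -40.67, -66.29]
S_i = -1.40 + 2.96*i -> [-1.4, 1.56, 4.52, 7.48, 10.44]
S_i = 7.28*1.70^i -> [7.28, 12.38, 21.04, 35.77, 60.8]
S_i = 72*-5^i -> [72, -360, 1800, -9000, 45000]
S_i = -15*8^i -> [-15, -120, -960, -7680, -61440]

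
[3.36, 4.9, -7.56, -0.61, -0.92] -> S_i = Random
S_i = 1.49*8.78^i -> [1.49, 13.08, 114.86, 1008.49, 8854.51]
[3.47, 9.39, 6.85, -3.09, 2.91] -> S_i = Random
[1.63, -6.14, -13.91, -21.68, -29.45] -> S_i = 1.63 + -7.77*i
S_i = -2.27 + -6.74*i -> [-2.27, -9.01, -15.75, -22.49, -29.23]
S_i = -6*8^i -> [-6, -48, -384, -3072, -24576]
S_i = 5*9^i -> [5, 45, 405, 3645, 32805]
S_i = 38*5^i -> [38, 190, 950, 4750, 23750]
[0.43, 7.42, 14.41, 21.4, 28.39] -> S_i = 0.43 + 6.99*i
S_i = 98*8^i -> [98, 784, 6272, 50176, 401408]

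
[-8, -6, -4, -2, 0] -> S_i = -8 + 2*i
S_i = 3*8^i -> [3, 24, 192, 1536, 12288]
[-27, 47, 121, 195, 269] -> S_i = -27 + 74*i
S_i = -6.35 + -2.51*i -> [-6.35, -8.86, -11.37, -13.88, -16.39]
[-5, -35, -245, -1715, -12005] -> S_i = -5*7^i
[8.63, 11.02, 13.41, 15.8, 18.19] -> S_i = 8.63 + 2.39*i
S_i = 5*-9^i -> [5, -45, 405, -3645, 32805]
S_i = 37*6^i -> [37, 222, 1332, 7992, 47952]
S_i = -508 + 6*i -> [-508, -502, -496, -490, -484]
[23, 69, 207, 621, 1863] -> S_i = 23*3^i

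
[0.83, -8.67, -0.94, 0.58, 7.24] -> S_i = Random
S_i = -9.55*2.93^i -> [-9.55, -27.98, -81.99, -240.22, -703.84]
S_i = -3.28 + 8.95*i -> [-3.28, 5.67, 14.62, 23.57, 32.52]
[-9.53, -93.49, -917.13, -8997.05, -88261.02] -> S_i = -9.53*9.81^i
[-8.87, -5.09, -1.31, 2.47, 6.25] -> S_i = -8.87 + 3.78*i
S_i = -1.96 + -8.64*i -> [-1.96, -10.6, -19.24, -27.88, -36.52]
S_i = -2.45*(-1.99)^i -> [-2.45, 4.88, -9.7, 19.31, -38.42]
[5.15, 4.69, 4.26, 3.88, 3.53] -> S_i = 5.15*0.91^i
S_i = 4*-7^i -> [4, -28, 196, -1372, 9604]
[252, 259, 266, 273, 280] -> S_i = 252 + 7*i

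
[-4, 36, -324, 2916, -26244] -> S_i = -4*-9^i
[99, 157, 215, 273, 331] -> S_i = 99 + 58*i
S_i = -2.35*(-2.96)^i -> [-2.35, 6.96, -20.59, 60.95, -180.4]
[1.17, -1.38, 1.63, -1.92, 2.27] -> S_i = 1.17*(-1.18)^i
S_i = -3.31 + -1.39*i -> [-3.31, -4.7, -6.09, -7.48, -8.87]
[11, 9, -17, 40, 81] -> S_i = Random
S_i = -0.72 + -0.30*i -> [-0.72, -1.02, -1.32, -1.62, -1.92]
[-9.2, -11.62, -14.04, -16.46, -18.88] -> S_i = -9.20 + -2.42*i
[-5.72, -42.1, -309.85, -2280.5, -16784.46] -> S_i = -5.72*7.36^i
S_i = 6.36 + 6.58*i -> [6.36, 12.94, 19.52, 26.1, 32.68]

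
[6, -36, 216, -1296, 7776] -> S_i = 6*-6^i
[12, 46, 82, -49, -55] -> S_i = Random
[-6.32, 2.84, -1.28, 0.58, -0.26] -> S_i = -6.32*(-0.45)^i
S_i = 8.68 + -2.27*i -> [8.68, 6.41, 4.14, 1.87, -0.4]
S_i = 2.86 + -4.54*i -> [2.86, -1.68, -6.22, -10.76, -15.3]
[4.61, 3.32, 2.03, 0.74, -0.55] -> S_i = 4.61 + -1.29*i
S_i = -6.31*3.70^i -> [-6.31, -23.35, -86.38, -319.62, -1182.6]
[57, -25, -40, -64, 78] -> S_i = Random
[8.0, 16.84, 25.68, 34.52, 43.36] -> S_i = 8.00 + 8.84*i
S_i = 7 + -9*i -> [7, -2, -11, -20, -29]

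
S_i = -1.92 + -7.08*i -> [-1.92, -9.0, -16.08, -23.16, -30.24]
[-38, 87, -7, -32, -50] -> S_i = Random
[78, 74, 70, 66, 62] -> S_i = 78 + -4*i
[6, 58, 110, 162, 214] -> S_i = 6 + 52*i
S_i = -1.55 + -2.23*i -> [-1.55, -3.78, -6.01, -8.24, -10.47]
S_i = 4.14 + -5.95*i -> [4.14, -1.81, -7.76, -13.71, -19.66]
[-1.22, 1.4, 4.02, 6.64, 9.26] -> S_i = -1.22 + 2.62*i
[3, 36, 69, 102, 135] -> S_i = 3 + 33*i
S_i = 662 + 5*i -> [662, 667, 672, 677, 682]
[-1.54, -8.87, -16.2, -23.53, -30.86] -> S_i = -1.54 + -7.33*i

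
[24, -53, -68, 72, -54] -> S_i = Random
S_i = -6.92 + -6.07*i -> [-6.92, -12.99, -19.06, -25.13, -31.2]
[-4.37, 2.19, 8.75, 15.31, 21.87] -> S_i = -4.37 + 6.56*i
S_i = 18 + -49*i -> [18, -31, -80, -129, -178]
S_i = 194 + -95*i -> [194, 99, 4, -91, -186]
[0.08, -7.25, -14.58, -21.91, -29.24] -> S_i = 0.08 + -7.33*i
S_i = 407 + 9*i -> [407, 416, 425, 434, 443]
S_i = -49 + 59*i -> [-49, 10, 69, 128, 187]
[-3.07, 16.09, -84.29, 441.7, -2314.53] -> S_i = -3.07*(-5.24)^i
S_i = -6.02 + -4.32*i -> [-6.02, -10.34, -14.66, -18.98, -23.3]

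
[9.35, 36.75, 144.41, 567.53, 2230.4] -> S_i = 9.35*3.93^i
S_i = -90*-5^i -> [-90, 450, -2250, 11250, -56250]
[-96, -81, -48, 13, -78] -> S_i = Random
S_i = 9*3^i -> [9, 27, 81, 243, 729]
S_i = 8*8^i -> [8, 64, 512, 4096, 32768]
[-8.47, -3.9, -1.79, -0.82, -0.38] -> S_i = -8.47*0.46^i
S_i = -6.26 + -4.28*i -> [-6.26, -10.54, -14.82, -19.1, -23.38]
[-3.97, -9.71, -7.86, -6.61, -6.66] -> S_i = Random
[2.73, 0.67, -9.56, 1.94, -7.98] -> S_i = Random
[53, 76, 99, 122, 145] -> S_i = 53 + 23*i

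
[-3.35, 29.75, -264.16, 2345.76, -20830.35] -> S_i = -3.35*(-8.88)^i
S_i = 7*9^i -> [7, 63, 567, 5103, 45927]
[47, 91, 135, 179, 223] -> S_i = 47 + 44*i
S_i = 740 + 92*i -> [740, 832, 924, 1016, 1108]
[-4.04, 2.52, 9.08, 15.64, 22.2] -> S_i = -4.04 + 6.56*i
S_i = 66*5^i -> [66, 330, 1650, 8250, 41250]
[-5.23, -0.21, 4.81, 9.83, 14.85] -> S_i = -5.23 + 5.02*i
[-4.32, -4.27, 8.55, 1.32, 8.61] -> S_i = Random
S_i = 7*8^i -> [7, 56, 448, 3584, 28672]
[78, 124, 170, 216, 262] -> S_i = 78 + 46*i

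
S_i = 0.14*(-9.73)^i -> [0.14, -1.36, 13.25, -128.96, 1254.81]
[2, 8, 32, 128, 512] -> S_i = 2*4^i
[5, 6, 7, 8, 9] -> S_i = 5 + 1*i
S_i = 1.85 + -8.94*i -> [1.85, -7.09, -16.03, -24.97, -33.91]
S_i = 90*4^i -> [90, 360, 1440, 5760, 23040]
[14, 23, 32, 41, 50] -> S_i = 14 + 9*i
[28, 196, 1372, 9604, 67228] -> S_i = 28*7^i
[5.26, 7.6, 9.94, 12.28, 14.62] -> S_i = 5.26 + 2.34*i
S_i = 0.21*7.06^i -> [0.21, 1.48, 10.47, 73.9, 521.72]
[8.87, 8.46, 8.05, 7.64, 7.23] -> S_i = 8.87 + -0.41*i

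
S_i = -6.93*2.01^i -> [-6.93, -13.93, -28.0, -56.28, -113.11]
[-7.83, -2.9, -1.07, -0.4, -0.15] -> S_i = -7.83*0.37^i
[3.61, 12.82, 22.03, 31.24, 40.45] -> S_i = 3.61 + 9.21*i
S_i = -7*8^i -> [-7, -56, -448, -3584, -28672]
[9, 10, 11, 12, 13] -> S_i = 9 + 1*i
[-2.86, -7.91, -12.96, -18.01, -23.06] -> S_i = -2.86 + -5.05*i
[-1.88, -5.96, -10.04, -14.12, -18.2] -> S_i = -1.88 + -4.08*i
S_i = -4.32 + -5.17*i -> [-4.32, -9.49, -14.66, -19.83, -25.0]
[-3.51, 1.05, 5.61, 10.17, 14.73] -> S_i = -3.51 + 4.56*i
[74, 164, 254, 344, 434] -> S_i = 74 + 90*i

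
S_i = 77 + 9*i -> [77, 86, 95, 104, 113]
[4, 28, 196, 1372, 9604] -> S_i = 4*7^i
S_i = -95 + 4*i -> [-95, -91, -87, -83, -79]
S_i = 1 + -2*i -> [1, -1, -3, -5, -7]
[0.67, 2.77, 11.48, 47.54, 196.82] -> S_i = 0.67*4.14^i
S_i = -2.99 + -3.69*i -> [-2.99, -6.68, -10.37, -14.06, -17.75]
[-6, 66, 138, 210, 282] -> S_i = -6 + 72*i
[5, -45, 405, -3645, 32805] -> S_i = 5*-9^i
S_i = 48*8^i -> [48, 384, 3072, 24576, 196608]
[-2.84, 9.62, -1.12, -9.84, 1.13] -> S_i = Random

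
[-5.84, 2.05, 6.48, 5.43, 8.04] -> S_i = Random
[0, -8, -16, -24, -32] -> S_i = 0 + -8*i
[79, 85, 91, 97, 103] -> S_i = 79 + 6*i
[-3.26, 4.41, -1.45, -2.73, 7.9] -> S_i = Random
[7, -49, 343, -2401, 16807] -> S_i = 7*-7^i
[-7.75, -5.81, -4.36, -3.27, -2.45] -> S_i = -7.75*0.75^i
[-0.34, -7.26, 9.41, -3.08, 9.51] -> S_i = Random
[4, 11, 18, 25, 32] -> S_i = 4 + 7*i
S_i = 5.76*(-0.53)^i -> [5.76, -3.05, 1.62, -0.86, 0.45]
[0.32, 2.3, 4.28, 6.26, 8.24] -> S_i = 0.32 + 1.98*i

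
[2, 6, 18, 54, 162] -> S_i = 2*3^i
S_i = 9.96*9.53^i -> [9.96, 94.92, 904.58, 8620.61, 82154.42]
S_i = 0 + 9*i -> [0, 9, 18, 27, 36]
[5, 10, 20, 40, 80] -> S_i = 5*2^i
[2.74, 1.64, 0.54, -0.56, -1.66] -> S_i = 2.74 + -1.10*i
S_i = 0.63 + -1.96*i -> [0.63, -1.33, -3.29, -5.25, -7.21]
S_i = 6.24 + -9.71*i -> [6.24, -3.47, -13.18, -22.89, -32.6]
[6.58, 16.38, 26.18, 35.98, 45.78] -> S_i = 6.58 + 9.80*i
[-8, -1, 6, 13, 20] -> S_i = -8 + 7*i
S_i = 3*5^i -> [3, 15, 75, 375, 1875]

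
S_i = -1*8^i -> [-1, -8, -64, -512, -4096]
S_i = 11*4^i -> [11, 44, 176, 704, 2816]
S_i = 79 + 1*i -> [79, 80, 81, 82, 83]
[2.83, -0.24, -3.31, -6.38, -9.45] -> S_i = 2.83 + -3.07*i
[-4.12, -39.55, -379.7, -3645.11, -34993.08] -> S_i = -4.12*9.60^i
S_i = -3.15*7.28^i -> [-3.15, -22.93, -166.94, -1215.36, -8847.82]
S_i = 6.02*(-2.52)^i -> [6.02, -15.17, 38.23, -96.34, 242.77]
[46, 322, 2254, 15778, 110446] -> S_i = 46*7^i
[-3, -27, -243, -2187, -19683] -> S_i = -3*9^i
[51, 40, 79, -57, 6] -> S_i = Random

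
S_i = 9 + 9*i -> [9, 18, 27, 36, 45]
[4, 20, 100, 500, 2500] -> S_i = 4*5^i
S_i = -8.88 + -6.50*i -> [-8.88, -15.38, -21.88, -28.38, -34.88]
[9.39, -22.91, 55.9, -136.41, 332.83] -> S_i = 9.39*(-2.44)^i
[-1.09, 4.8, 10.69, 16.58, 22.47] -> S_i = -1.09 + 5.89*i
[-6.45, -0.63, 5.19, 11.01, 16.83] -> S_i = -6.45 + 5.82*i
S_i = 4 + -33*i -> [4, -29, -62, -95, -128]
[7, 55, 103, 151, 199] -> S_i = 7 + 48*i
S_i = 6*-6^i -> [6, -36, 216, -1296, 7776]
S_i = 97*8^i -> [97, 776, 6208, 49664, 397312]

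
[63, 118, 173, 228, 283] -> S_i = 63 + 55*i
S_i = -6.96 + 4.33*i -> [-6.96, -2.63, 1.7, 6.03, 10.36]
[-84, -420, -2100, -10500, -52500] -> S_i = -84*5^i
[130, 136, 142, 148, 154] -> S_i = 130 + 6*i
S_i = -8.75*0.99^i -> [-8.75, -8.66, -8.58, -8.49, -8.41]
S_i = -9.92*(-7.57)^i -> [-9.92, 75.09, -568.46, 4303.28, -32575.81]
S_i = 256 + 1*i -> [256, 257, 258, 259, 260]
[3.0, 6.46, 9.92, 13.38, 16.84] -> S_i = 3.00 + 3.46*i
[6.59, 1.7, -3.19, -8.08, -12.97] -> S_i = 6.59 + -4.89*i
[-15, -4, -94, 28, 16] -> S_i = Random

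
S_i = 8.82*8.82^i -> [8.82, 77.79, 686.13, 6051.66, 53375.62]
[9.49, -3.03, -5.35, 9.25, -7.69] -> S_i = Random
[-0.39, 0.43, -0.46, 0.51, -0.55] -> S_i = -0.39*(-1.09)^i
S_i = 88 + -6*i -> [88, 82, 76, 70, 64]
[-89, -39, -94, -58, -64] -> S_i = Random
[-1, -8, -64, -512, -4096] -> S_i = -1*8^i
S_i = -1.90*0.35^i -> [-1.9, -0.66, -0.23, -0.08, -0.03]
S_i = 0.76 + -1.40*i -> [0.76, -0.64, -2.04, -3.44, -4.84]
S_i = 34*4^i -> [34, 136, 544, 2176, 8704]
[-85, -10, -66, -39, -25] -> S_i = Random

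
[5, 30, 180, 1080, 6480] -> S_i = 5*6^i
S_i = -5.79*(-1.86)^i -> [-5.79, 10.77, -20.03, 37.26, -69.3]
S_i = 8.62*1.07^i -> [8.62, 9.22, 9.87, 10.56, 11.3]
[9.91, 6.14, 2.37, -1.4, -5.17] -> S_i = 9.91 + -3.77*i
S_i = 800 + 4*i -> [800, 804, 808, 812, 816]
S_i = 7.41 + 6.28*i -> [7.41, 13.69, 19.97, 26.25, 32.53]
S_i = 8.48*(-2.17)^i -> [8.48, -18.4, 39.93, -86.65, 188.03]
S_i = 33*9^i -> [33, 297, 2673, 24057, 216513]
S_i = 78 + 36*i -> [78, 114, 150, 186, 222]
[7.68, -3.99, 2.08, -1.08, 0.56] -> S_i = 7.68*(-0.52)^i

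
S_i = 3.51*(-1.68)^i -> [3.51, -5.9, 9.91, -16.64, 27.96]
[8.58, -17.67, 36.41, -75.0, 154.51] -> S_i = 8.58*(-2.06)^i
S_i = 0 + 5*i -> [0, 5, 10, 15, 20]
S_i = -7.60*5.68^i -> [-7.6, -43.17, -245.19, -1392.7, -7910.55]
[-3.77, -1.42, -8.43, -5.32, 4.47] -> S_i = Random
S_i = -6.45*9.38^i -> [-6.45, -60.5, -567.5, -5323.14, -49931.09]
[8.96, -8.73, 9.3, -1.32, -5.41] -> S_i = Random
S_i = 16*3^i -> [16, 48, 144, 432, 1296]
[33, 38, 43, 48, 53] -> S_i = 33 + 5*i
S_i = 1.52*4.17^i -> [1.52, 6.34, 26.43, 110.22, 459.61]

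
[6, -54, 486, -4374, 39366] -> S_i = 6*-9^i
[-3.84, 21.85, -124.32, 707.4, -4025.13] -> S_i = -3.84*(-5.69)^i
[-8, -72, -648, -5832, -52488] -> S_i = -8*9^i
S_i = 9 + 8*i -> [9, 17, 25, 33, 41]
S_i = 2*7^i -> [2, 14, 98, 686, 4802]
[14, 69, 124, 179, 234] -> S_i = 14 + 55*i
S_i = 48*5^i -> [48, 240, 1200, 6000, 30000]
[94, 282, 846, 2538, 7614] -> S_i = 94*3^i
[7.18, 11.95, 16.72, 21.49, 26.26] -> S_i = 7.18 + 4.77*i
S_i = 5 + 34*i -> [5, 39, 73, 107, 141]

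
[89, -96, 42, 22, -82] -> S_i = Random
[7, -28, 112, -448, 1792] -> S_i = 7*-4^i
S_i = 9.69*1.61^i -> [9.69, 15.6, 25.12, 40.44, 65.11]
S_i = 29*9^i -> [29, 261, 2349, 21141, 190269]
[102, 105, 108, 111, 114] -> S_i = 102 + 3*i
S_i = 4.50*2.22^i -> [4.5, 9.99, 22.18, 49.23, 109.3]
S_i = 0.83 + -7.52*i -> [0.83, -6.69, -14.21, -21.73, -29.25]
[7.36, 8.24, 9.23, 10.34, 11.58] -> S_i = 7.36*1.12^i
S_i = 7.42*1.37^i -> [7.42, 10.17, 13.93, 19.08, 26.14]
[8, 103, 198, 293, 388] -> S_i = 8 + 95*i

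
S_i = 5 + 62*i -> [5, 67, 129, 191, 253]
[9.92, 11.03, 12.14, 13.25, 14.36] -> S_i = 9.92 + 1.11*i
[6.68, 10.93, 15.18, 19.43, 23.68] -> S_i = 6.68 + 4.25*i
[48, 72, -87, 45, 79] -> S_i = Random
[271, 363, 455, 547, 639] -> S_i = 271 + 92*i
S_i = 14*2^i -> [14, 28, 56, 112, 224]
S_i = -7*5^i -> [-7, -35, -175, -875, -4375]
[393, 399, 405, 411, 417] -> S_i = 393 + 6*i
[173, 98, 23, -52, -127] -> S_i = 173 + -75*i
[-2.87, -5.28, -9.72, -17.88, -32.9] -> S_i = -2.87*1.84^i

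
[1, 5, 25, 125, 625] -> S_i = 1*5^i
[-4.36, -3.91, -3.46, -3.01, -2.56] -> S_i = -4.36 + 0.45*i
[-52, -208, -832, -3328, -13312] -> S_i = -52*4^i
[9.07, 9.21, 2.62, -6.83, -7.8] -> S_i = Random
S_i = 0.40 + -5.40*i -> [0.4, -5.0, -10.4, -15.8, -21.2]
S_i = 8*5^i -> [8, 40, 200, 1000, 5000]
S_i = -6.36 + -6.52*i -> [-6.36, -12.88, -19.4, -25.92, -32.44]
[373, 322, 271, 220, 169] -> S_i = 373 + -51*i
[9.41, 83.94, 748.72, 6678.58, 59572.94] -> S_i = 9.41*8.92^i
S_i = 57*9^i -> [57, 513, 4617, 41553, 373977]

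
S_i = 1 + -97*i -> [1, -96, -193, -290, -387]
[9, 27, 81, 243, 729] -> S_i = 9*3^i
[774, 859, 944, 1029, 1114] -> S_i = 774 + 85*i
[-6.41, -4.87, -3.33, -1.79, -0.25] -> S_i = -6.41 + 1.54*i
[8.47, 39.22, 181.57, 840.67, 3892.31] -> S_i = 8.47*4.63^i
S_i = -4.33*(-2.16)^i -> [-4.33, 9.35, -20.2, 43.64, -94.25]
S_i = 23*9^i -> [23, 207, 1863, 16767, 150903]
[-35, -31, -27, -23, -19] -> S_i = -35 + 4*i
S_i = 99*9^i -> [99, 891, 8019, 72171, 649539]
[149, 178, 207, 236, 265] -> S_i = 149 + 29*i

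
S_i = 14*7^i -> [14, 98, 686, 4802, 33614]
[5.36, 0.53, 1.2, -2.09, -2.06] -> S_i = Random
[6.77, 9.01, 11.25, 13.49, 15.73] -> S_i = 6.77 + 2.24*i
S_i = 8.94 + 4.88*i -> [8.94, 13.82, 18.7, 23.58, 28.46]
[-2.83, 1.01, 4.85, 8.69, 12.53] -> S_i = -2.83 + 3.84*i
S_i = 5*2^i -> [5, 10, 20, 40, 80]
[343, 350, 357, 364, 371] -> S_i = 343 + 7*i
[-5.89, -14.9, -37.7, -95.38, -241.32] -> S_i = -5.89*2.53^i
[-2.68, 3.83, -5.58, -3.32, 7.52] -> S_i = Random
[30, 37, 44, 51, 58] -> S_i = 30 + 7*i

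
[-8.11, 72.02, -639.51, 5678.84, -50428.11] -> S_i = -8.11*(-8.88)^i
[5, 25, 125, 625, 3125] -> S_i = 5*5^i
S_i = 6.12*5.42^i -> [6.12, 33.17, 179.78, 974.43, 5281.39]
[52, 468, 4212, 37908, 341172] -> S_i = 52*9^i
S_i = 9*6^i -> [9, 54, 324, 1944, 11664]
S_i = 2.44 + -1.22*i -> [2.44, 1.22, 0.0, -1.22, -2.44]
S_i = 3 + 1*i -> [3, 4, 5, 6, 7]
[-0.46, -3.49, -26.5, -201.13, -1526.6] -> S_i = -0.46*7.59^i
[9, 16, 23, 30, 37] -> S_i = 9 + 7*i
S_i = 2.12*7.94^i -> [2.12, 16.83, 133.65, 1061.2, 8425.93]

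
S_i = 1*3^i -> [1, 3, 9, 27, 81]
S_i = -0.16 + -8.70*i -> [-0.16, -8.86, -17.56, -26.26, -34.96]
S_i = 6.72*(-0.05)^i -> [6.72, -0.34, 0.02, -0.0, 0.0]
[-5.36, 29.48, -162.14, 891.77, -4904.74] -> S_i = -5.36*(-5.50)^i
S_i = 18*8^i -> [18, 144, 1152, 9216, 73728]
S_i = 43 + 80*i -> [43, 123, 203, 283, 363]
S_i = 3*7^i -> [3, 21, 147, 1029, 7203]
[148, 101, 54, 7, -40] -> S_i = 148 + -47*i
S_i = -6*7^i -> [-6, -42, -294, -2058, -14406]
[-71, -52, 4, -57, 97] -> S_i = Random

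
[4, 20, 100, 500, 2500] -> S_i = 4*5^i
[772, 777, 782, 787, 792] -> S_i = 772 + 5*i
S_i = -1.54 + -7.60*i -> [-1.54, -9.14, -16.74, -24.34, -31.94]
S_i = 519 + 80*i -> [519, 599, 679, 759, 839]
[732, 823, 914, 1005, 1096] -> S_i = 732 + 91*i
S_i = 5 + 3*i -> [5, 8, 11, 14, 17]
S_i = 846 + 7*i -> [846, 853, 860, 867, 874]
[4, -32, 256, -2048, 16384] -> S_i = 4*-8^i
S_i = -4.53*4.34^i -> [-4.53, -19.66, -85.33, -370.31, -1607.15]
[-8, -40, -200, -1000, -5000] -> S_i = -8*5^i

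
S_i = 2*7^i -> [2, 14, 98, 686, 4802]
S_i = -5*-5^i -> [-5, 25, -125, 625, -3125]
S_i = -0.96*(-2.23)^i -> [-0.96, 2.14, -4.77, 10.65, -23.74]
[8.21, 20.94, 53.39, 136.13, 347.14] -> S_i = 8.21*2.55^i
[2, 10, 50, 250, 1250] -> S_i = 2*5^i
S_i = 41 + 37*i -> [41, 78, 115, 152, 189]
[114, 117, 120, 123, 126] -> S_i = 114 + 3*i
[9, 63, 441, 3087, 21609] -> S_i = 9*7^i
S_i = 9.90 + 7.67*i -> [9.9, 17.57, 25.24, 32.91, 40.58]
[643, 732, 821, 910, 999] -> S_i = 643 + 89*i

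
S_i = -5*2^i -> [-5, -10, -20, -40, -80]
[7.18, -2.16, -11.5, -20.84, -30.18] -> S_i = 7.18 + -9.34*i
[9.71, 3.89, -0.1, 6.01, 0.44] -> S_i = Random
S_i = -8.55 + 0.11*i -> [-8.55, -8.44, -8.33, -8.22, -8.11]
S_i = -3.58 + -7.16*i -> [-3.58, -10.74, -17.9, -25.06, -32.22]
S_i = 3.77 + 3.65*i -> [3.77, 7.42, 11.07, 14.72, 18.37]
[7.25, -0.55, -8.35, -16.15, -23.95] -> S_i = 7.25 + -7.80*i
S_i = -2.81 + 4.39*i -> [-2.81, 1.58, 5.97, 10.36, 14.75]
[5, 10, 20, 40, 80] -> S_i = 5*2^i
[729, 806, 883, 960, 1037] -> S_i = 729 + 77*i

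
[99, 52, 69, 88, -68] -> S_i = Random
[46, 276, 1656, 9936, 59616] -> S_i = 46*6^i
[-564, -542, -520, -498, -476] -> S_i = -564 + 22*i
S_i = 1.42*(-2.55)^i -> [1.42, -3.62, 9.23, -23.55, 60.04]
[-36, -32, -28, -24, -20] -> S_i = -36 + 4*i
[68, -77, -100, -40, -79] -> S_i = Random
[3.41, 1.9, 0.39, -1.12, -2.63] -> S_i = 3.41 + -1.51*i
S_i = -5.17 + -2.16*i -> [-5.17, -7.33, -9.49, -11.65, -13.81]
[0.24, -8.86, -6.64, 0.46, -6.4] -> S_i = Random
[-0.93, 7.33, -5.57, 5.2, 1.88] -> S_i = Random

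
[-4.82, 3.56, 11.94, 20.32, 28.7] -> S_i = -4.82 + 8.38*i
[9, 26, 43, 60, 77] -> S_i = 9 + 17*i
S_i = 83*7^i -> [83, 581, 4067, 28469, 199283]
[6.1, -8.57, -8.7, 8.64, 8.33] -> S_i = Random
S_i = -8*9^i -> [-8, -72, -648, -5832, -52488]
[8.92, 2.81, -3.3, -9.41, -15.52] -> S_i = 8.92 + -6.11*i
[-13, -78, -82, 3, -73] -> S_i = Random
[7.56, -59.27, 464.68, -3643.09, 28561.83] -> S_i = 7.56*(-7.84)^i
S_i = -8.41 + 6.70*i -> [-8.41, -1.71, 4.99, 11.69, 18.39]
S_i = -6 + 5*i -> [-6, -1, 4, 9, 14]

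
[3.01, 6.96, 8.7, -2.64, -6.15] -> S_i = Random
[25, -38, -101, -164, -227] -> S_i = 25 + -63*i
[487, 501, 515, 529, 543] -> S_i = 487 + 14*i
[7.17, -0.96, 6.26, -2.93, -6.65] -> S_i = Random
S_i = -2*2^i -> [-2, -4, -8, -16, -32]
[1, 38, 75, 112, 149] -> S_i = 1 + 37*i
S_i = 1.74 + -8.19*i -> [1.74, -6.45, -14.64, -22.83, -31.02]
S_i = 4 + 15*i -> [4, 19, 34, 49, 64]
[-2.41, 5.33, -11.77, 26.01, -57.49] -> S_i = -2.41*(-2.21)^i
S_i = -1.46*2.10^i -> [-1.46, -3.07, -6.44, -13.52, -28.39]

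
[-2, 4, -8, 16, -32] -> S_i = -2*-2^i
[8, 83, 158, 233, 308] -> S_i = 8 + 75*i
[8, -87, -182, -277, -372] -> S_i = 8 + -95*i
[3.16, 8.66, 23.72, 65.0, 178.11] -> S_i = 3.16*2.74^i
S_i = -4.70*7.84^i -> [-4.7, -36.85, -288.89, -2264.88, -17756.69]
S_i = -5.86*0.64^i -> [-5.86, -3.75, -2.4, -1.54, -0.98]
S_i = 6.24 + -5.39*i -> [6.24, 0.85, -4.54, -9.93, -15.32]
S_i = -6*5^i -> [-6, -30, -150, -750, -3750]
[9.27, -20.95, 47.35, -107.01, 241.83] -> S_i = 9.27*(-2.26)^i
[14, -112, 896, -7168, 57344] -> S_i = 14*-8^i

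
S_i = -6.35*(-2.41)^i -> [-6.35, 15.3, -36.88, 88.88, -214.21]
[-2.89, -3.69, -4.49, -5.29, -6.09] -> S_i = -2.89 + -0.80*i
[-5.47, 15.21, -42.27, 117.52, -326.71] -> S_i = -5.47*(-2.78)^i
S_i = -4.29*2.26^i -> [-4.29, -9.7, -21.91, -49.52, -111.92]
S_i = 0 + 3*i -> [0, 3, 6, 9, 12]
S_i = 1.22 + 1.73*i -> [1.22, 2.95, 4.68, 6.41, 8.14]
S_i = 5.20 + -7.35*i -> [5.2, -2.15, -9.5, -16.85, -24.2]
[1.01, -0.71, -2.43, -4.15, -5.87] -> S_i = 1.01 + -1.72*i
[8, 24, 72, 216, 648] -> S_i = 8*3^i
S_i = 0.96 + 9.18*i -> [0.96, 10.14, 19.32, 28.5, 37.68]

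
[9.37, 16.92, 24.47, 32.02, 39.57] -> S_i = 9.37 + 7.55*i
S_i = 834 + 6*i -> [834, 840, 846, 852, 858]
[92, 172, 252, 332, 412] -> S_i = 92 + 80*i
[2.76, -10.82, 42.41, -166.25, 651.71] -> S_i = 2.76*(-3.92)^i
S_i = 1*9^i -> [1, 9, 81, 729, 6561]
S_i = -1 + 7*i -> [-1, 6, 13, 20, 27]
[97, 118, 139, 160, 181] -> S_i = 97 + 21*i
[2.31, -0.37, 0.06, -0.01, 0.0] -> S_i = 2.31*(-0.16)^i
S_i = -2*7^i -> [-2, -14, -98, -686, -4802]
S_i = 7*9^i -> [7, 63, 567, 5103, 45927]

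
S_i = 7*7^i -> [7, 49, 343, 2401, 16807]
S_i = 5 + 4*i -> [5, 9, 13, 17, 21]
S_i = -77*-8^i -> [-77, 616, -4928, 39424, -315392]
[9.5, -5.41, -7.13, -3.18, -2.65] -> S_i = Random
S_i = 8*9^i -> [8, 72, 648, 5832, 52488]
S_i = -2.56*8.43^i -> [-2.56, -21.58, -181.93, -1533.64, -12928.56]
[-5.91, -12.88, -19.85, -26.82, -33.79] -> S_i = -5.91 + -6.97*i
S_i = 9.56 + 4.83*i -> [9.56, 14.39, 19.22, 24.05, 28.88]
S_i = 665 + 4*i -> [665, 669, 673, 677, 681]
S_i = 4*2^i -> [4, 8, 16, 32, 64]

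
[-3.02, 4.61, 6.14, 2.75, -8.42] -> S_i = Random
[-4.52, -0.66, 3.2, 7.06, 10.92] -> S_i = -4.52 + 3.86*i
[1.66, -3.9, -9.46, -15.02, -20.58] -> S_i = 1.66 + -5.56*i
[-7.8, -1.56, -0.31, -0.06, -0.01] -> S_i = -7.80*0.20^i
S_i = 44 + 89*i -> [44, 133, 222, 311, 400]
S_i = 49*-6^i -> [49, -294, 1764, -10584, 63504]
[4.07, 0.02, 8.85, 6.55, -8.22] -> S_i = Random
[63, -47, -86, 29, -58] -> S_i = Random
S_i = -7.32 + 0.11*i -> [-7.32, -7.21, -7.1, -6.99, -6.88]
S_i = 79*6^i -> [79, 474, 2844, 17064, 102384]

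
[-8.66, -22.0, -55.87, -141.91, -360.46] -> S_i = -8.66*2.54^i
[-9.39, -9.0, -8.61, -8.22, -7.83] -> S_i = -9.39 + 0.39*i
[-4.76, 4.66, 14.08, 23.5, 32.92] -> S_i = -4.76 + 9.42*i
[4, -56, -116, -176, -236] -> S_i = 4 + -60*i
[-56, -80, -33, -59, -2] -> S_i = Random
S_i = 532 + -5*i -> [532, 527, 522, 517, 512]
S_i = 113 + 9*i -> [113, 122, 131, 140, 149]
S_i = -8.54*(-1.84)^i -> [-8.54, 15.71, -28.91, 53.2, -97.89]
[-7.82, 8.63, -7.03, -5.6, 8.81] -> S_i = Random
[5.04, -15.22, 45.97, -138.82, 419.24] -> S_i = 5.04*(-3.02)^i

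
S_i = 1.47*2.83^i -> [1.47, 4.16, 11.77, 33.32, 94.29]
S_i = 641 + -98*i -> [641, 543, 445, 347, 249]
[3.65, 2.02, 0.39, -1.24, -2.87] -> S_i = 3.65 + -1.63*i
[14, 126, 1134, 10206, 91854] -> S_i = 14*9^i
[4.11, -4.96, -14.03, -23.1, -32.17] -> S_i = 4.11 + -9.07*i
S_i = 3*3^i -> [3, 9, 27, 81, 243]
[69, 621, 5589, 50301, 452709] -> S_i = 69*9^i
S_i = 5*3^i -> [5, 15, 45, 135, 405]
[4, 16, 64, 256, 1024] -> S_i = 4*4^i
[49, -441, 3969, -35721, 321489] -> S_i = 49*-9^i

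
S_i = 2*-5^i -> [2, -10, 50, -250, 1250]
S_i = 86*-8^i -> [86, -688, 5504, -44032, 352256]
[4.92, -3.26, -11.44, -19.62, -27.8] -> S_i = 4.92 + -8.18*i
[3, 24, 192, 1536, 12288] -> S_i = 3*8^i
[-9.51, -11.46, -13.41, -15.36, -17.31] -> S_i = -9.51 + -1.95*i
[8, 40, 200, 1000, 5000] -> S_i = 8*5^i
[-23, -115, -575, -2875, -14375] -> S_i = -23*5^i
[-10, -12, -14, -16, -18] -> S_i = -10 + -2*i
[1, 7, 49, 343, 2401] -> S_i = 1*7^i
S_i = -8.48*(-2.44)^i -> [-8.48, 20.69, -50.49, 123.19, -300.58]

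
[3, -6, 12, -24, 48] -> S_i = 3*-2^i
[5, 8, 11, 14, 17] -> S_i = 5 + 3*i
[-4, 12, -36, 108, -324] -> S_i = -4*-3^i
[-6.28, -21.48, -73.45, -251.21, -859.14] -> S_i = -6.28*3.42^i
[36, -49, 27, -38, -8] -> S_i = Random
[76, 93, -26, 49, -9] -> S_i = Random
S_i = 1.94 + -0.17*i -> [1.94, 1.77, 1.6, 1.43, 1.26]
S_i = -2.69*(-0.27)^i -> [-2.69, 0.73, -0.2, 0.05, -0.01]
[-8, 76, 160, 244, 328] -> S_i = -8 + 84*i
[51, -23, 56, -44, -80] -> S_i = Random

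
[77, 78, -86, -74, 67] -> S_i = Random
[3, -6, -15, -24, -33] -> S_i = 3 + -9*i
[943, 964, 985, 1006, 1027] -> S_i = 943 + 21*i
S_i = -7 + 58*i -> [-7, 51, 109, 167, 225]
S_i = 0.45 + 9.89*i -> [0.45, 10.34, 20.23, 30.12, 40.01]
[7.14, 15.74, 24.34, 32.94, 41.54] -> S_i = 7.14 + 8.60*i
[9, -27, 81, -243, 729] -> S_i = 9*-3^i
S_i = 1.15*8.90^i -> [1.15, 10.24, 91.09, 810.71, 7215.36]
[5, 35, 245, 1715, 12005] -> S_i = 5*7^i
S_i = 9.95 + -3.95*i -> [9.95, 6.0, 2.05, -1.9, -5.85]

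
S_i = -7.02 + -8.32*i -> [-7.02, -15.34, -23.66, -31.98, -40.3]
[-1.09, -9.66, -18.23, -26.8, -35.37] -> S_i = -1.09 + -8.57*i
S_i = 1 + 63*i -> [1, 64, 127, 190, 253]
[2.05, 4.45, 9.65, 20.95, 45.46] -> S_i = 2.05*2.17^i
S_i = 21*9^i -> [21, 189, 1701, 15309, 137781]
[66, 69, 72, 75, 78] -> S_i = 66 + 3*i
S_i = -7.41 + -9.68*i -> [-7.41, -17.09, -26.77, -36.45, -46.13]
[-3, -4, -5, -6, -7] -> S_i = -3 + -1*i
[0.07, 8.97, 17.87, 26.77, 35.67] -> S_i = 0.07 + 8.90*i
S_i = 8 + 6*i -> [8, 14, 20, 26, 32]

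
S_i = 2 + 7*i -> [2, 9, 16, 23, 30]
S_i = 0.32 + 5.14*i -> [0.32, 5.46, 10.6, 15.74, 20.88]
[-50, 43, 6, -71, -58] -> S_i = Random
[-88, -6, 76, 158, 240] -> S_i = -88 + 82*i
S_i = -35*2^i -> [-35, -70, -140, -280, -560]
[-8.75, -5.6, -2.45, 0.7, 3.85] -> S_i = -8.75 + 3.15*i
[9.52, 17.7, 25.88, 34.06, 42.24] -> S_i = 9.52 + 8.18*i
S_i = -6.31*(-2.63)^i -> [-6.31, 16.6, -43.65, 114.79, -301.89]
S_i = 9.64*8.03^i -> [9.64, 77.41, 621.6, 4991.41, 40081.06]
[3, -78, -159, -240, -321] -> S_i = 3 + -81*i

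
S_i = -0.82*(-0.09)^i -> [-0.82, 0.07, -0.01, 0.0, -0.0]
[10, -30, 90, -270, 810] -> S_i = 10*-3^i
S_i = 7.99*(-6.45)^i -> [7.99, -51.54, 332.4, -2144.01, 13828.84]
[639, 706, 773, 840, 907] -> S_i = 639 + 67*i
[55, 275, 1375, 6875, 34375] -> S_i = 55*5^i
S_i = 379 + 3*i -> [379, 382, 385, 388, 391]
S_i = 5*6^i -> [5, 30, 180, 1080, 6480]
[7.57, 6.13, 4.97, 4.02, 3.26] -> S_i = 7.57*0.81^i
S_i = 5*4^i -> [5, 20, 80, 320, 1280]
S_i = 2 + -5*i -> [2, -3, -8, -13, -18]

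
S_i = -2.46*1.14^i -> [-2.46, -2.8, -3.2, -3.64, -4.15]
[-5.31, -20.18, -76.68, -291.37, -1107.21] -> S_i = -5.31*3.80^i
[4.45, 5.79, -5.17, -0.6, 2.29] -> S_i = Random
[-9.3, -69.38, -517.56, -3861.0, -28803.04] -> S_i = -9.30*7.46^i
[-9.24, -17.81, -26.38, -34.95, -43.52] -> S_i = -9.24 + -8.57*i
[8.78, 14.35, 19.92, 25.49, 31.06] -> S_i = 8.78 + 5.57*i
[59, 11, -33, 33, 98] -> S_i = Random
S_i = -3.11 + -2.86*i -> [-3.11, -5.97, -8.83, -11.69, -14.55]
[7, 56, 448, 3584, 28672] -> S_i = 7*8^i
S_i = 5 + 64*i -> [5, 69, 133, 197, 261]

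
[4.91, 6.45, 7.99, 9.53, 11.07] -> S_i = 4.91 + 1.54*i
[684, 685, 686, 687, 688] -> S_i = 684 + 1*i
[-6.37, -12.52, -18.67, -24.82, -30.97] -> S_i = -6.37 + -6.15*i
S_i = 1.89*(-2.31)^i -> [1.89, -4.37, 10.09, -23.3, 53.82]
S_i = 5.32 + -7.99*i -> [5.32, -2.67, -10.66, -18.65, -26.64]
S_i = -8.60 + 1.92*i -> [-8.6, -6.68, -4.76, -2.84, -0.92]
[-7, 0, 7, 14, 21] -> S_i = -7 + 7*i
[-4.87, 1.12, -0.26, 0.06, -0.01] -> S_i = -4.87*(-0.23)^i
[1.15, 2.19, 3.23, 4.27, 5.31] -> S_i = 1.15 + 1.04*i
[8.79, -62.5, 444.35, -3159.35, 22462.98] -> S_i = 8.79*(-7.11)^i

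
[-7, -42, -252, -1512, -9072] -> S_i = -7*6^i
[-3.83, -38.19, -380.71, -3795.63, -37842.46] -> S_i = -3.83*9.97^i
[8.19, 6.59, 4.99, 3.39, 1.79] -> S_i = 8.19 + -1.60*i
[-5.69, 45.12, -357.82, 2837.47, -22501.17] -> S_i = -5.69*(-7.93)^i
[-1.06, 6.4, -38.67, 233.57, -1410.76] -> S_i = -1.06*(-6.04)^i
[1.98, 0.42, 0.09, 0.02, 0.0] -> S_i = 1.98*0.21^i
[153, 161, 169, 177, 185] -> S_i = 153 + 8*i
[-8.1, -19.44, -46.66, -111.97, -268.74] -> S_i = -8.10*2.40^i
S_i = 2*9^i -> [2, 18, 162, 1458, 13122]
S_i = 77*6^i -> [77, 462, 2772, 16632, 99792]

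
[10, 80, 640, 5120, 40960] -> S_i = 10*8^i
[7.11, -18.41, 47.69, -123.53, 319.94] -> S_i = 7.11*(-2.59)^i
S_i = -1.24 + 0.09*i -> [-1.24, -1.15, -1.06, -0.97, -0.88]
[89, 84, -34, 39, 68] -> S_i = Random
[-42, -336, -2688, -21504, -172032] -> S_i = -42*8^i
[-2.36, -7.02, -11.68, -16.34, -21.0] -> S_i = -2.36 + -4.66*i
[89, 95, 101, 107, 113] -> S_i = 89 + 6*i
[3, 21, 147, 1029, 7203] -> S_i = 3*7^i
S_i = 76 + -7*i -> [76, 69, 62, 55, 48]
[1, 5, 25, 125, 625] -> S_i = 1*5^i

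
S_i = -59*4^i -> [-59, -236, -944, -3776, -15104]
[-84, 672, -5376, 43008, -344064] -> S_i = -84*-8^i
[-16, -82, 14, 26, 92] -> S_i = Random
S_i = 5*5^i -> [5, 25, 125, 625, 3125]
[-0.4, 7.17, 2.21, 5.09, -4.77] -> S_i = Random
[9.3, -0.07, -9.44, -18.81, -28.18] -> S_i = 9.30 + -9.37*i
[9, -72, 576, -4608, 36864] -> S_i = 9*-8^i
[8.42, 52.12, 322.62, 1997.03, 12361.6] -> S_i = 8.42*6.19^i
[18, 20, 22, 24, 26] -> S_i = 18 + 2*i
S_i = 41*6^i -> [41, 246, 1476, 8856, 53136]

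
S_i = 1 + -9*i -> [1, -8, -17, -26, -35]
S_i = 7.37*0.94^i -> [7.37, 6.93, 6.51, 6.12, 5.75]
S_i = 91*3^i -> [91, 273, 819, 2457, 7371]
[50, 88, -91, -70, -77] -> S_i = Random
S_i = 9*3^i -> [9, 27, 81, 243, 729]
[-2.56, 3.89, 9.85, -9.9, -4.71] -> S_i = Random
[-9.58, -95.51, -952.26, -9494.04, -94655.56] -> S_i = -9.58*9.97^i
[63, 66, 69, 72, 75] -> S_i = 63 + 3*i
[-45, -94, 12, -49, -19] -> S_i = Random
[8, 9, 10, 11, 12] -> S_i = 8 + 1*i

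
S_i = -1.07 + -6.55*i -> [-1.07, -7.62, -14.17, -20.72, -27.27]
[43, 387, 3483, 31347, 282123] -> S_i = 43*9^i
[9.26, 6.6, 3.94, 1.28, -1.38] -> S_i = 9.26 + -2.66*i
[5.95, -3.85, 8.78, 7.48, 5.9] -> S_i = Random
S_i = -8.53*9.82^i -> [-8.53, -83.76, -822.57, -8077.62, -79322.24]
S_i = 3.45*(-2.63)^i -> [3.45, -9.07, 23.86, -62.76, 165.06]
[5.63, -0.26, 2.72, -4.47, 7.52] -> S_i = Random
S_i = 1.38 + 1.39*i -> [1.38, 2.77, 4.16, 5.55, 6.94]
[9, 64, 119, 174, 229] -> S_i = 9 + 55*i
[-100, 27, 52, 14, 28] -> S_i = Random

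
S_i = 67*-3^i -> [67, -201, 603, -1809, 5427]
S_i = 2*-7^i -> [2, -14, 98, -686, 4802]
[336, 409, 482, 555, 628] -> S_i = 336 + 73*i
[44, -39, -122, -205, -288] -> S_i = 44 + -83*i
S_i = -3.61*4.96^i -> [-3.61, -17.91, -88.81, -440.51, -2184.91]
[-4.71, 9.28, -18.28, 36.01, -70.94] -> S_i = -4.71*(-1.97)^i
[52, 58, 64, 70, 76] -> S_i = 52 + 6*i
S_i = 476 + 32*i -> [476, 508, 540, 572, 604]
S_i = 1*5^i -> [1, 5, 25, 125, 625]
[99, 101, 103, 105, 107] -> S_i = 99 + 2*i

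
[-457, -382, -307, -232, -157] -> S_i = -457 + 75*i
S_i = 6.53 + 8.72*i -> [6.53, 15.25, 23.97, 32.69, 41.41]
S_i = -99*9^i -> [-99, -891, -8019, -72171, -649539]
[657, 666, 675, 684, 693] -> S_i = 657 + 9*i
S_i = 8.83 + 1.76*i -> [8.83, 10.59, 12.35, 14.11, 15.87]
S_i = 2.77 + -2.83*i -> [2.77, -0.06, -2.89, -5.72, -8.55]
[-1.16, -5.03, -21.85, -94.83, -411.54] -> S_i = -1.16*4.34^i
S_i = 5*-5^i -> [5, -25, 125, -625, 3125]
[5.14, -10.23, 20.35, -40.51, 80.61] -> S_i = 5.14*(-1.99)^i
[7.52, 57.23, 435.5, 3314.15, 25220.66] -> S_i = 7.52*7.61^i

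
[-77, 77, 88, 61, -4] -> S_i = Random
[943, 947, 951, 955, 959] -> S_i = 943 + 4*i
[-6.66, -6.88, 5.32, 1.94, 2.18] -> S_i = Random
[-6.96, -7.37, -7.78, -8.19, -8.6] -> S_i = -6.96 + -0.41*i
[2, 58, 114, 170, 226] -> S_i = 2 + 56*i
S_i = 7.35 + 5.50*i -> [7.35, 12.85, 18.35, 23.85, 29.35]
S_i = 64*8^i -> [64, 512, 4096, 32768, 262144]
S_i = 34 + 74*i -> [34, 108, 182, 256, 330]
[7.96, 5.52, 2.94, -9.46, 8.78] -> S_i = Random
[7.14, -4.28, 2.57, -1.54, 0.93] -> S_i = 7.14*(-0.60)^i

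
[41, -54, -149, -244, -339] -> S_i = 41 + -95*i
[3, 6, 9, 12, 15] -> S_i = 3 + 3*i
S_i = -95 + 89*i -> [-95, -6, 83, 172, 261]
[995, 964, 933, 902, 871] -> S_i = 995 + -31*i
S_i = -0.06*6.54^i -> [-0.06, -0.39, -2.57, -16.78, -109.76]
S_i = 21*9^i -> [21, 189, 1701, 15309, 137781]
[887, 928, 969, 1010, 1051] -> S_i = 887 + 41*i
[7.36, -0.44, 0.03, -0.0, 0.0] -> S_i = 7.36*(-0.06)^i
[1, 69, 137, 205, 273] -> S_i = 1 + 68*i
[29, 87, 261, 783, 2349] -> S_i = 29*3^i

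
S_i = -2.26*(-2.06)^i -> [-2.26, 4.66, -9.59, 19.76, -40.7]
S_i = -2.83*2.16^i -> [-2.83, -6.11, -13.2, -28.52, -61.6]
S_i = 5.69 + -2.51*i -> [5.69, 3.18, 0.67, -1.84, -4.35]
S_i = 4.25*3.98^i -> [4.25, 16.92, 67.32, 267.94, 1066.4]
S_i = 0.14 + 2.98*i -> [0.14, 3.12, 6.1, 9.08, 12.06]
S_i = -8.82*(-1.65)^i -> [-8.82, 14.55, -24.01, 39.62, -65.37]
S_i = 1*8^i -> [1, 8, 64, 512, 4096]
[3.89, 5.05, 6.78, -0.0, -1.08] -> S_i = Random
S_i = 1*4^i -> [1, 4, 16, 64, 256]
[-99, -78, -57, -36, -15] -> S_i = -99 + 21*i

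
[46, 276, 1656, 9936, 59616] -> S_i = 46*6^i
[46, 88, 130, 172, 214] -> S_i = 46 + 42*i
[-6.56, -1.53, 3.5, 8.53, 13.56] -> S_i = -6.56 + 5.03*i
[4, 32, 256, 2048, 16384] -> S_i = 4*8^i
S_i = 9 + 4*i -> [9, 13, 17, 21, 25]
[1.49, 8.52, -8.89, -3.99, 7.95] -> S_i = Random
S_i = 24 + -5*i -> [24, 19, 14, 9, 4]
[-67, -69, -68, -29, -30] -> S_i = Random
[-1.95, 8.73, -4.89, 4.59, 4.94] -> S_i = Random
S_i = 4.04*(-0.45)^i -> [4.04, -1.82, 0.82, -0.37, 0.17]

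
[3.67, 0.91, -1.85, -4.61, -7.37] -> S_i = 3.67 + -2.76*i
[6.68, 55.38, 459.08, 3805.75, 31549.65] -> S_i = 6.68*8.29^i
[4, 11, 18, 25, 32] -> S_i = 4 + 7*i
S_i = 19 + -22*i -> [19, -3, -25, -47, -69]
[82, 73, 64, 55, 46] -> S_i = 82 + -9*i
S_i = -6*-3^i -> [-6, 18, -54, 162, -486]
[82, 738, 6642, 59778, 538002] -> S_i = 82*9^i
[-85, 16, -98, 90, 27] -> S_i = Random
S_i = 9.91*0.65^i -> [9.91, 6.44, 4.19, 2.72, 1.77]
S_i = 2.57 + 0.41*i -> [2.57, 2.98, 3.39, 3.8, 4.21]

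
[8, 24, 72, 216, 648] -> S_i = 8*3^i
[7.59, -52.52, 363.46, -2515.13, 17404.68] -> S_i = 7.59*(-6.92)^i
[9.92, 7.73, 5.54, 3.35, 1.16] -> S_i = 9.92 + -2.19*i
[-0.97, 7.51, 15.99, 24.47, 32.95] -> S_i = -0.97 + 8.48*i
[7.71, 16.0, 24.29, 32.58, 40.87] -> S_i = 7.71 + 8.29*i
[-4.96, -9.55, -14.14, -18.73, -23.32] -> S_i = -4.96 + -4.59*i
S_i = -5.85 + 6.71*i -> [-5.85, 0.86, 7.57, 14.28, 20.99]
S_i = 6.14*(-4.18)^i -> [6.14, -25.67, 107.28, -448.43, 1874.45]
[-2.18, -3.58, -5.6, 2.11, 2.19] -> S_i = Random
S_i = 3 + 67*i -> [3, 70, 137, 204, 271]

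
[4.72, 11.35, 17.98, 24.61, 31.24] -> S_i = 4.72 + 6.63*i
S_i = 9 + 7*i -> [9, 16, 23, 30, 37]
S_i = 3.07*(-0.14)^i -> [3.07, -0.43, 0.06, -0.01, 0.0]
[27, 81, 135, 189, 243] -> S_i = 27 + 54*i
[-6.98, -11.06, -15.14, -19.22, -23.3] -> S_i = -6.98 + -4.08*i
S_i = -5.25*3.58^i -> [-5.25, -18.8, -67.29, -240.88, -862.37]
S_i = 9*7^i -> [9, 63, 441, 3087, 21609]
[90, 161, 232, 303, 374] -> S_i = 90 + 71*i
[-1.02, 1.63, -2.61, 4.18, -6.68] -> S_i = -1.02*(-1.60)^i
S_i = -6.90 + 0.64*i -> [-6.9, -6.26, -5.62, -4.98, -4.34]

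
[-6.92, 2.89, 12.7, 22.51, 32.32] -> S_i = -6.92 + 9.81*i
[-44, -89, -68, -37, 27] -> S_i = Random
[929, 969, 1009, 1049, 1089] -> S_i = 929 + 40*i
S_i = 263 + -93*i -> [263, 170, 77, -16, -109]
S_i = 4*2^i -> [4, 8, 16, 32, 64]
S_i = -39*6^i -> [-39, -234, -1404, -8424, -50544]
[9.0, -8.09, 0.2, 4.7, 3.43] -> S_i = Random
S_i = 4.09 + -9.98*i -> [4.09, -5.89, -15.87, -25.85, -35.83]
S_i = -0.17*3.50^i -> [-0.17, -0.6, -2.08, -7.29, -25.51]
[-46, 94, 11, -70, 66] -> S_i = Random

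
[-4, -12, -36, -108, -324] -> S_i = -4*3^i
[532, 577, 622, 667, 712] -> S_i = 532 + 45*i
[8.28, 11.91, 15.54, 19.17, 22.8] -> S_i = 8.28 + 3.63*i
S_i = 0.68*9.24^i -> [0.68, 6.28, 58.06, 536.44, 4956.75]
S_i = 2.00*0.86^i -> [2.0, 1.72, 1.48, 1.27, 1.09]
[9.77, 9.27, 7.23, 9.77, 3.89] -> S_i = Random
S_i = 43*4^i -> [43, 172, 688, 2752, 11008]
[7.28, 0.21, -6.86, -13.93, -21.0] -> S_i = 7.28 + -7.07*i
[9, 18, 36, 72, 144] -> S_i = 9*2^i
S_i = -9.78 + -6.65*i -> [-9.78, -16.43, -23.08, -29.73, -36.38]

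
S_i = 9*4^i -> [9, 36, 144, 576, 2304]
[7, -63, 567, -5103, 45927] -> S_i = 7*-9^i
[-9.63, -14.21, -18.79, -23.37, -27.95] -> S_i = -9.63 + -4.58*i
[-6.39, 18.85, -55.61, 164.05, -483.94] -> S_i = -6.39*(-2.95)^i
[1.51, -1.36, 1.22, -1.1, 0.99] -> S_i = 1.51*(-0.90)^i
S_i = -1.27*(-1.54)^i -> [-1.27, 1.96, -3.01, 4.64, -7.14]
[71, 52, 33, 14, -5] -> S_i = 71 + -19*i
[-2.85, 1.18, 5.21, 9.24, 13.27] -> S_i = -2.85 + 4.03*i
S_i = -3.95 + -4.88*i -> [-3.95, -8.83, -13.71, -18.59, -23.47]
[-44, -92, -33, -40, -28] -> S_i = Random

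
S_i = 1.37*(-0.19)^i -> [1.37, -0.26, 0.05, -0.01, 0.0]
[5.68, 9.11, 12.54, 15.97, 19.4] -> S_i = 5.68 + 3.43*i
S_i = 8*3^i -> [8, 24, 72, 216, 648]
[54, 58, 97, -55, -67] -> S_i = Random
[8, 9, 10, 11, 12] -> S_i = 8 + 1*i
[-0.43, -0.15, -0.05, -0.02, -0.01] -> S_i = -0.43*0.34^i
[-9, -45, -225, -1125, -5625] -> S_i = -9*5^i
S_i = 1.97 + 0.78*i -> [1.97, 2.75, 3.53, 4.31, 5.09]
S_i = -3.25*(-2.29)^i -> [-3.25, 7.44, -17.04, 39.03, -89.38]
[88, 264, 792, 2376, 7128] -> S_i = 88*3^i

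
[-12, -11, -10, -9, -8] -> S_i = -12 + 1*i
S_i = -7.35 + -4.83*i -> [-7.35, -12.18, -17.01, -21.84, -26.67]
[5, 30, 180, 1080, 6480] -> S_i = 5*6^i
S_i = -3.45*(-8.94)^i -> [-3.45, 30.84, -275.74, 2465.08, -22037.85]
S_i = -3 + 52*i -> [-3, 49, 101, 153, 205]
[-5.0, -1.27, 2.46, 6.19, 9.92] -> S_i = -5.00 + 3.73*i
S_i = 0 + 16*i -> [0, 16, 32, 48, 64]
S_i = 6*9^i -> [6, 54, 486, 4374, 39366]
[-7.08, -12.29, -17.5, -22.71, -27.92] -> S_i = -7.08 + -5.21*i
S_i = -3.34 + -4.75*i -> [-3.34, -8.09, -12.84, -17.59, -22.34]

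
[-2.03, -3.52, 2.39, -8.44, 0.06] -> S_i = Random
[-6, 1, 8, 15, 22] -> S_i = -6 + 7*i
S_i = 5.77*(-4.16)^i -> [5.77, -24.0, 99.85, -415.39, 1728.02]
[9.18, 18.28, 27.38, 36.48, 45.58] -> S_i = 9.18 + 9.10*i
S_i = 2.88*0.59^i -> [2.88, 1.7, 1.0, 0.59, 0.35]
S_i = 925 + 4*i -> [925, 929, 933, 937, 941]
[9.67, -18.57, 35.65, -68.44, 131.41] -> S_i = 9.67*(-1.92)^i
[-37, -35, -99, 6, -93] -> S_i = Random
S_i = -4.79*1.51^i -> [-4.79, -7.23, -10.92, -16.49, -24.9]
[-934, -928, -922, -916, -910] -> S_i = -934 + 6*i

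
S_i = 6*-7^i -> [6, -42, 294, -2058, 14406]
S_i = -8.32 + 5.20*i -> [-8.32, -3.12, 2.08, 7.28, 12.48]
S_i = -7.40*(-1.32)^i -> [-7.4, 9.77, -12.89, 17.02, -22.47]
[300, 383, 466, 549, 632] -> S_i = 300 + 83*i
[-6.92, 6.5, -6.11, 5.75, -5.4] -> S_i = -6.92*(-0.94)^i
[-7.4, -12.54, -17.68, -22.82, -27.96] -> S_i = -7.40 + -5.14*i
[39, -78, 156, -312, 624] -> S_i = 39*-2^i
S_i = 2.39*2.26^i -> [2.39, 5.4, 12.21, 27.59, 62.35]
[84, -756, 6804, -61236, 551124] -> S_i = 84*-9^i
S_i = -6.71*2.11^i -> [-6.71, -14.16, -29.87, -63.03, -133.0]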